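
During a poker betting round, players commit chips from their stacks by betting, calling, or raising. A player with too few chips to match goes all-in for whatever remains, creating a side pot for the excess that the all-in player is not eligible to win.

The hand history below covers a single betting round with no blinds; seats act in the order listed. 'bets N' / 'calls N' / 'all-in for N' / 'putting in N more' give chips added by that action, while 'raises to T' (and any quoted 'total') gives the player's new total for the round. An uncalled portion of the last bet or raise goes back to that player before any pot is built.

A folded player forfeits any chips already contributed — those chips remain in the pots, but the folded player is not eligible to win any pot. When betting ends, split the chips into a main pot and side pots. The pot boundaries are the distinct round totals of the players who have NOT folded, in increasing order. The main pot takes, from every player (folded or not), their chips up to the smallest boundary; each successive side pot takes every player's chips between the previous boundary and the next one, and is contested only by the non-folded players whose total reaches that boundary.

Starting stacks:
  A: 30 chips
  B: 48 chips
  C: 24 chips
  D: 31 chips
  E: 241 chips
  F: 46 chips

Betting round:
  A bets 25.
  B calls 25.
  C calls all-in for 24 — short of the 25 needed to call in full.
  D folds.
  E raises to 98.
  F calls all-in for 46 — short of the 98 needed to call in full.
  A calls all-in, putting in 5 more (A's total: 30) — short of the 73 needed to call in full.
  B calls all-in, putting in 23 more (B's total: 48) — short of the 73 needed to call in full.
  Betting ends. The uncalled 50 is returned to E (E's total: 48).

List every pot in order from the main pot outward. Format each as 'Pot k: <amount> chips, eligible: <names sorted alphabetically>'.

Pot 1: 120 chips, eligible: A, B, C, E, F
Pot 2: 24 chips, eligible: A, B, E, F
Pot 3: 48 chips, eligible: B, E, F
Pot 4: 4 chips, eligible: B, E

Derivation:
Contributions (after 50 returned to E): A=30, B=48, C=24, E=48, F=46
Folded: D
Pot levels (distinct totals of non-folded players): 24, 30, 46, 48
Layer 1-24: 24 each from A, B, C, E, F = 24*5 = 120 chips; eligible A, B, C, E, F
Layer 25-30: 6 each from A, B, E, F = 6*4 = 24 chips; eligible A, B, E, F
Layer 31-46: 16 each from B, E, F = 16*3 = 48 chips; eligible B, E, F
Layer 47-48: 2 each from B, E = 2*2 = 4 chips; eligible B, E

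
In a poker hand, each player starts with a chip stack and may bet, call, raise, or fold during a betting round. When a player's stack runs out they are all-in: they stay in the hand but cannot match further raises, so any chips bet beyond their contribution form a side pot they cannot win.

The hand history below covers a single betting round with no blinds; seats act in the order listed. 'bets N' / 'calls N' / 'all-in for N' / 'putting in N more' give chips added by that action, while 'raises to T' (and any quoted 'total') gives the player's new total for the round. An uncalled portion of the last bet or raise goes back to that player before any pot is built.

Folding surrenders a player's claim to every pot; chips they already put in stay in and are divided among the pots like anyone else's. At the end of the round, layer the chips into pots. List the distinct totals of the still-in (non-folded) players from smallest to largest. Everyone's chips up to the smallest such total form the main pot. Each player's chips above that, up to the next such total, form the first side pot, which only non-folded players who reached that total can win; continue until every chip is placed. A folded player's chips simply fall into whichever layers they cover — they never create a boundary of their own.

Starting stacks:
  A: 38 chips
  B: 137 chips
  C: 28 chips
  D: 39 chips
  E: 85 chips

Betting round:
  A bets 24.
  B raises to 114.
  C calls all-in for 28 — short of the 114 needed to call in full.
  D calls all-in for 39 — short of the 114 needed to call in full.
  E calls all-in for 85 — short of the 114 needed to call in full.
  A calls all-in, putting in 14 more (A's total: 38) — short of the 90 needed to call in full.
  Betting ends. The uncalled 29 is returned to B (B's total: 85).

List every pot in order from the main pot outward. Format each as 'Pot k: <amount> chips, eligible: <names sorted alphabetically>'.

Pot 1: 140 chips, eligible: A, B, C, D, E
Pot 2: 40 chips, eligible: A, B, D, E
Pot 3: 3 chips, eligible: B, D, E
Pot 4: 92 chips, eligible: B, E

Derivation:
Contributions (after 29 returned to B): A=38, B=85, C=28, D=39, E=85
Pot levels (distinct totals of non-folded players): 28, 38, 39, 85
Layer 1-28: 28 each from A, B, C, D, E = 28*5 = 140 chips; eligible A, B, C, D, E
Layer 29-38: 10 each from A, B, D, E = 10*4 = 40 chips; eligible A, B, D, E
Layer 39-39: 1 each from B, D, E = 1*3 = 3 chips; eligible B, D, E
Layer 40-85: 46 each from B, E = 46*2 = 92 chips; eligible B, E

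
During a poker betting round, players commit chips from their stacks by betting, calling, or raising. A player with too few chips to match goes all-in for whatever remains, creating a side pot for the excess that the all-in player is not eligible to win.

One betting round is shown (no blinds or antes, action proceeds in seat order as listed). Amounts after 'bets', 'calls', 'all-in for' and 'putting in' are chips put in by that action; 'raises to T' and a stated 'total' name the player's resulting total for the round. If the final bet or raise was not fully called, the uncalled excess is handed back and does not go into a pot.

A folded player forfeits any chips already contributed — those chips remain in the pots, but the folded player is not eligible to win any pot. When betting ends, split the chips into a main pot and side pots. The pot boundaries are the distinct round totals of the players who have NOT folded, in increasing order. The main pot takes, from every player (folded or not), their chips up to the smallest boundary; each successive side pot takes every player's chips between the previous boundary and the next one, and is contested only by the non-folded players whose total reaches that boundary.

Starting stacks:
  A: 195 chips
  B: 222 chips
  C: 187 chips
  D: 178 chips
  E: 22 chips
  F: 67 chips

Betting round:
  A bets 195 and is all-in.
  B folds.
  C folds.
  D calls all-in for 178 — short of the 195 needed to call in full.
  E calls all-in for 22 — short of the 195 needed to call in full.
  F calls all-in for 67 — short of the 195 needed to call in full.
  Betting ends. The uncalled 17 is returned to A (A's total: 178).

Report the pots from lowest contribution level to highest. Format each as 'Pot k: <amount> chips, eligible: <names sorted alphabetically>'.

Contributions (after 17 returned to A): A=178, D=178, E=22, F=67
Folded: B, C
Pot levels (distinct totals of non-folded players): 22, 67, 178
Layer 1-22: 22 each from A, D, E, F = 22*4 = 88 chips; eligible A, D, E, F
Layer 23-67: 45 each from A, D, F = 45*3 = 135 chips; eligible A, D, F
Layer 68-178: 111 each from A, D = 111*2 = 222 chips; eligible A, D

Pot 1: 88 chips, eligible: A, D, E, F
Pot 2: 135 chips, eligible: A, D, F
Pot 3: 222 chips, eligible: A, D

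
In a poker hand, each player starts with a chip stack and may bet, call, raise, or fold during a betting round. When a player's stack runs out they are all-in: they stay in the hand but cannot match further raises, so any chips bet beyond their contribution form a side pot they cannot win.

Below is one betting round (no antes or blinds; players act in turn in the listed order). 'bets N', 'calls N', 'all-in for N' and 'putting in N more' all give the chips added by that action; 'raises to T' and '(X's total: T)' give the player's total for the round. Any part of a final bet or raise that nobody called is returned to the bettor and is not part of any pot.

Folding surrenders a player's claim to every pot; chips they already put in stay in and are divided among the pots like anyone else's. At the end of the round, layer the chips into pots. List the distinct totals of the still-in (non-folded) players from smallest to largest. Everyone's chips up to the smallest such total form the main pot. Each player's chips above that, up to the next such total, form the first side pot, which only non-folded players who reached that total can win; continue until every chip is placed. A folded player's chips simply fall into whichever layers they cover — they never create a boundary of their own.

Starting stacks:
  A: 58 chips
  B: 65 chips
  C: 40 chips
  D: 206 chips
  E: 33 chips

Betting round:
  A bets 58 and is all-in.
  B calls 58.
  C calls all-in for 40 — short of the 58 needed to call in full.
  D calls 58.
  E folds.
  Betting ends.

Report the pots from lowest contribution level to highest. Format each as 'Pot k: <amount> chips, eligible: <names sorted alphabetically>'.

Pot 1: 160 chips, eligible: A, B, C, D
Pot 2: 54 chips, eligible: A, B, D

Derivation:
Contributions: A=58, B=58, C=40, D=58
Folded: E
Pot levels (distinct totals of non-folded players): 40, 58
Layer 1-40: 40 each from A, B, C, D = 40*4 = 160 chips; eligible A, B, C, D
Layer 41-58: 18 each from A, B, D = 18*3 = 54 chips; eligible A, B, D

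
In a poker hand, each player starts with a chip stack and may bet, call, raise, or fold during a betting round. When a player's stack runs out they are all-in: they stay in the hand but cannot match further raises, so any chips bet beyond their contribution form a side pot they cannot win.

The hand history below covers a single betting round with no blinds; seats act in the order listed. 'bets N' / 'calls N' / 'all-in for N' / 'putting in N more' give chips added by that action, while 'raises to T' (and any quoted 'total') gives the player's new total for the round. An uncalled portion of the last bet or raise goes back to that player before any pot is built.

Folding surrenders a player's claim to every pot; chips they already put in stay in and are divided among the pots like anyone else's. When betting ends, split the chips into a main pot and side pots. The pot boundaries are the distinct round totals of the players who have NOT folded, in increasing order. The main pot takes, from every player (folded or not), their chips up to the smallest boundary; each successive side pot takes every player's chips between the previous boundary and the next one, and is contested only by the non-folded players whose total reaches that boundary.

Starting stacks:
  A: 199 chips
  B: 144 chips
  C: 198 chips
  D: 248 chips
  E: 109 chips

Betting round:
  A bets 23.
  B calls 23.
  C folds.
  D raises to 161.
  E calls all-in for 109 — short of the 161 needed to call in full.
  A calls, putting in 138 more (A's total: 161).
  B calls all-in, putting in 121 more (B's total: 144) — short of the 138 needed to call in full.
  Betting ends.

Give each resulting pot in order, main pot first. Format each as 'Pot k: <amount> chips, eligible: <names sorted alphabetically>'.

Pot 1: 436 chips, eligible: A, B, D, E
Pot 2: 105 chips, eligible: A, B, D
Pot 3: 34 chips, eligible: A, D

Derivation:
Contributions: A=161, B=144, D=161, E=109
Folded: C
Pot levels (distinct totals of non-folded players): 109, 144, 161
Layer 1-109: 109 each from A, B, D, E = 109*4 = 436 chips; eligible A, B, D, E
Layer 110-144: 35 each from A, B, D = 35*3 = 105 chips; eligible A, B, D
Layer 145-161: 17 each from A, D = 17*2 = 34 chips; eligible A, D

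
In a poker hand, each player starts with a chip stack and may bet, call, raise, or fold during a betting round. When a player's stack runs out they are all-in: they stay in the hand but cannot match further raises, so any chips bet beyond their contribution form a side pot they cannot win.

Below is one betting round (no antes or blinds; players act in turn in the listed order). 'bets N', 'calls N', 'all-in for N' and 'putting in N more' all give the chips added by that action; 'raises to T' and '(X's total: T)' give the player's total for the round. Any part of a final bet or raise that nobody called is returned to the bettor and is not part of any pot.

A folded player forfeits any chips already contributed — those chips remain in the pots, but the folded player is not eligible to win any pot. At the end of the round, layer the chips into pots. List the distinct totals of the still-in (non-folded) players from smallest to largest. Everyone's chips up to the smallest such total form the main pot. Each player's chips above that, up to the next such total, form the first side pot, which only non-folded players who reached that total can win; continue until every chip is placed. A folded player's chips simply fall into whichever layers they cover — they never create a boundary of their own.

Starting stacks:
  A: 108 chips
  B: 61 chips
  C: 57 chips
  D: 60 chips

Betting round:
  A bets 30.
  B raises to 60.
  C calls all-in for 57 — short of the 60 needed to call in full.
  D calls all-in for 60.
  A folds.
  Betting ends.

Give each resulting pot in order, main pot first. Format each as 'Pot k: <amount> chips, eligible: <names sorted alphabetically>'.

Contributions: A=30, B=60, C=57, D=60
Folded: A
Pot levels (distinct totals of non-folded players): 57, 60
Layer 1-57: A 30 + B 57 + C 57 + D 57 = 201 chips; eligible B, C, D
Layer 58-60: 3 each from B, D = 3*2 = 6 chips; eligible B, D

Pot 1: 201 chips, eligible: B, C, D
Pot 2: 6 chips, eligible: B, D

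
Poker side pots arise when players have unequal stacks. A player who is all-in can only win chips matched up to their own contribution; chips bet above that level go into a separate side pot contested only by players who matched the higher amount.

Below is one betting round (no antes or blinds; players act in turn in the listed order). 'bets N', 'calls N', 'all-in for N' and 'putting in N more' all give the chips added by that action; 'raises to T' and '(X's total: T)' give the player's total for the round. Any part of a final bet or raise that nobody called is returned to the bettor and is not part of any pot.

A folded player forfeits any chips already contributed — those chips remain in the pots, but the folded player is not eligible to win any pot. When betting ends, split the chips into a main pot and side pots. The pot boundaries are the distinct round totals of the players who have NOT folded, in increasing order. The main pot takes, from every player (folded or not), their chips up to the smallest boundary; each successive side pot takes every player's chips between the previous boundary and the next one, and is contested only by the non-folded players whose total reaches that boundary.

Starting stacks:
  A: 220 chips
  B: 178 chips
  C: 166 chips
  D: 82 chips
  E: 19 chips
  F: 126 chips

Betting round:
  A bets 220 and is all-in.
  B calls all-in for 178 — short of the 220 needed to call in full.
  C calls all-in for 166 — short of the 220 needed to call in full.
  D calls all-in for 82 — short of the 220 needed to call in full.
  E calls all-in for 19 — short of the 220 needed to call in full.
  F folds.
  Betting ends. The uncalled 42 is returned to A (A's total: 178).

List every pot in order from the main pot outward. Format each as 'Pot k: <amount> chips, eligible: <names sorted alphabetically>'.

Pot 1: 95 chips, eligible: A, B, C, D, E
Pot 2: 252 chips, eligible: A, B, C, D
Pot 3: 252 chips, eligible: A, B, C
Pot 4: 24 chips, eligible: A, B

Derivation:
Contributions (after 42 returned to A): A=178, B=178, C=166, D=82, E=19
Folded: F
Pot levels (distinct totals of non-folded players): 19, 82, 166, 178
Layer 1-19: 19 each from A, B, C, D, E = 19*5 = 95 chips; eligible A, B, C, D, E
Layer 20-82: 63 each from A, B, C, D = 63*4 = 252 chips; eligible A, B, C, D
Layer 83-166: 84 each from A, B, C = 84*3 = 252 chips; eligible A, B, C
Layer 167-178: 12 each from A, B = 12*2 = 24 chips; eligible A, B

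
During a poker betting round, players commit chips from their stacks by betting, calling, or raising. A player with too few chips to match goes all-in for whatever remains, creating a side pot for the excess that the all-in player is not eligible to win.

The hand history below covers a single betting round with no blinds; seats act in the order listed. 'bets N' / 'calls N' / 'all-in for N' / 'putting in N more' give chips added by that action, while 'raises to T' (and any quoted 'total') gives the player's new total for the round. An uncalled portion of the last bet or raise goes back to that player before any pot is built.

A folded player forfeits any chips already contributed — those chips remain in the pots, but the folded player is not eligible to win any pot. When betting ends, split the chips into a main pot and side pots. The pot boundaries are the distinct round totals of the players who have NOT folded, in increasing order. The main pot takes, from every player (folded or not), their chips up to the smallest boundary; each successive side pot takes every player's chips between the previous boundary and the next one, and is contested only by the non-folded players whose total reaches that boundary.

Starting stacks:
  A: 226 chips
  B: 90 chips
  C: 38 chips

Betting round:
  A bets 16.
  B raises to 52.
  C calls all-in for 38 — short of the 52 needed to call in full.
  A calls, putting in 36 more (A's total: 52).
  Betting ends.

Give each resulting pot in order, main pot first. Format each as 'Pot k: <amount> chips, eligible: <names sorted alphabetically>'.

Contributions: A=52, B=52, C=38
Pot levels (distinct totals of non-folded players): 38, 52
Layer 1-38: 38 each from A, B, C = 38*3 = 114 chips; eligible A, B, C
Layer 39-52: 14 each from A, B = 14*2 = 28 chips; eligible A, B

Pot 1: 114 chips, eligible: A, B, C
Pot 2: 28 chips, eligible: A, B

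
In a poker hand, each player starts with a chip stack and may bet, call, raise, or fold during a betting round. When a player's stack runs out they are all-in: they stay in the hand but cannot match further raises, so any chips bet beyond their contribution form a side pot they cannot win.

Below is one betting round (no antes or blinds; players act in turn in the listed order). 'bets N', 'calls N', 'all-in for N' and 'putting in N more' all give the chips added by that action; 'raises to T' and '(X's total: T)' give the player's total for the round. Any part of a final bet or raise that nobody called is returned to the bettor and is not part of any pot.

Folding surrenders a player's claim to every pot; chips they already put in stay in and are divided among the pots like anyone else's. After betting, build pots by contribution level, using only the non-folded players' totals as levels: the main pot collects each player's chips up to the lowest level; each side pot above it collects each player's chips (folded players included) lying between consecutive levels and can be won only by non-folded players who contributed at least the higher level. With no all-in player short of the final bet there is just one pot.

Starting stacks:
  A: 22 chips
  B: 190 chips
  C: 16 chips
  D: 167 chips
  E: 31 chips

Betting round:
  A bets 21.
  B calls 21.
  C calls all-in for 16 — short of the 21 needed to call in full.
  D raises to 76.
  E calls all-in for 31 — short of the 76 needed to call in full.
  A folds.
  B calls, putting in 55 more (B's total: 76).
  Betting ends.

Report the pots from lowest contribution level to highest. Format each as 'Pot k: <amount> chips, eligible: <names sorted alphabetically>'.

Pot 1: 80 chips, eligible: B, C, D, E
Pot 2: 50 chips, eligible: B, D, E
Pot 3: 90 chips, eligible: B, D

Derivation:
Contributions: A=21, B=76, C=16, D=76, E=31
Folded: A
Pot levels (distinct totals of non-folded players): 16, 31, 76
Layer 1-16: 16 each from A, B, C, D, E = 16*5 = 80 chips; eligible B, C, D, E
Layer 17-31: A 5 + B 15 + D 15 + E 15 = 50 chips; eligible B, D, E
Layer 32-76: 45 each from B, D = 45*2 = 90 chips; eligible B, D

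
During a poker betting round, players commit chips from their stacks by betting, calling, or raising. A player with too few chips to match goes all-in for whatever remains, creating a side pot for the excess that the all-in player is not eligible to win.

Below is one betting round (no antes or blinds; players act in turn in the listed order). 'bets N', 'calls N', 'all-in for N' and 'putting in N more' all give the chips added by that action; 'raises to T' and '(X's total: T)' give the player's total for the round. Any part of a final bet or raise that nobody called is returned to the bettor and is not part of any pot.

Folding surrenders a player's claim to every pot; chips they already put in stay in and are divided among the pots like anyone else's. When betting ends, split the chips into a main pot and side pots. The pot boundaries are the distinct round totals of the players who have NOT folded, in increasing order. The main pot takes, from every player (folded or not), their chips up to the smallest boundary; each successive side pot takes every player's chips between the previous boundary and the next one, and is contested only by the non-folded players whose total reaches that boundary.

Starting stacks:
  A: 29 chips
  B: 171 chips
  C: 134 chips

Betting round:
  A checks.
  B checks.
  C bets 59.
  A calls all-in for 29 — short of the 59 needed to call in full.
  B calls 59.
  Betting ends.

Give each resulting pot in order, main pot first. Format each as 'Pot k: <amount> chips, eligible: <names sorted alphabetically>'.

Pot 1: 87 chips, eligible: A, B, C
Pot 2: 60 chips, eligible: B, C

Derivation:
Contributions: A=29, B=59, C=59
Pot levels (distinct totals of non-folded players): 29, 59
Layer 1-29: 29 each from A, B, C = 29*3 = 87 chips; eligible A, B, C
Layer 30-59: 30 each from B, C = 30*2 = 60 chips; eligible B, C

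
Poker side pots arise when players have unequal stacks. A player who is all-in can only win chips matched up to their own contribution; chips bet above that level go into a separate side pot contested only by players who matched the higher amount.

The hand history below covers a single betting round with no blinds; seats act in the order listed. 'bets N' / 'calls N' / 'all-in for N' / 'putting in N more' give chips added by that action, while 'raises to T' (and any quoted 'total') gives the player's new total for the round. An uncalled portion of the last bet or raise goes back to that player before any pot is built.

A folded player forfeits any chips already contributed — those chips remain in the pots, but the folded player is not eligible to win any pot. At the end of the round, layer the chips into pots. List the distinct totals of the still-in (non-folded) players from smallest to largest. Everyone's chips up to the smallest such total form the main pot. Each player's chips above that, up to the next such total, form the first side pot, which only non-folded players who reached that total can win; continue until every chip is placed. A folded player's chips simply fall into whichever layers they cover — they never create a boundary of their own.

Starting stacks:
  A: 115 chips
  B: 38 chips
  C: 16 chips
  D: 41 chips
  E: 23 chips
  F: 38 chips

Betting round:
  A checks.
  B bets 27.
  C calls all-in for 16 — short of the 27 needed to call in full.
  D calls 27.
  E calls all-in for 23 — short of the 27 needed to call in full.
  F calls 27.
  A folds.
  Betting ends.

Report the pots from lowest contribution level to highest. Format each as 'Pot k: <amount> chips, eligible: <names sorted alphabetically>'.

Contributions: B=27, C=16, D=27, E=23, F=27
Folded: A
Pot levels (distinct totals of non-folded players): 16, 23, 27
Layer 1-16: 16 each from B, C, D, E, F = 16*5 = 80 chips; eligible B, C, D, E, F
Layer 17-23: 7 each from B, D, E, F = 7*4 = 28 chips; eligible B, D, E, F
Layer 24-27: 4 each from B, D, F = 4*3 = 12 chips; eligible B, D, F

Pot 1: 80 chips, eligible: B, C, D, E, F
Pot 2: 28 chips, eligible: B, D, E, F
Pot 3: 12 chips, eligible: B, D, F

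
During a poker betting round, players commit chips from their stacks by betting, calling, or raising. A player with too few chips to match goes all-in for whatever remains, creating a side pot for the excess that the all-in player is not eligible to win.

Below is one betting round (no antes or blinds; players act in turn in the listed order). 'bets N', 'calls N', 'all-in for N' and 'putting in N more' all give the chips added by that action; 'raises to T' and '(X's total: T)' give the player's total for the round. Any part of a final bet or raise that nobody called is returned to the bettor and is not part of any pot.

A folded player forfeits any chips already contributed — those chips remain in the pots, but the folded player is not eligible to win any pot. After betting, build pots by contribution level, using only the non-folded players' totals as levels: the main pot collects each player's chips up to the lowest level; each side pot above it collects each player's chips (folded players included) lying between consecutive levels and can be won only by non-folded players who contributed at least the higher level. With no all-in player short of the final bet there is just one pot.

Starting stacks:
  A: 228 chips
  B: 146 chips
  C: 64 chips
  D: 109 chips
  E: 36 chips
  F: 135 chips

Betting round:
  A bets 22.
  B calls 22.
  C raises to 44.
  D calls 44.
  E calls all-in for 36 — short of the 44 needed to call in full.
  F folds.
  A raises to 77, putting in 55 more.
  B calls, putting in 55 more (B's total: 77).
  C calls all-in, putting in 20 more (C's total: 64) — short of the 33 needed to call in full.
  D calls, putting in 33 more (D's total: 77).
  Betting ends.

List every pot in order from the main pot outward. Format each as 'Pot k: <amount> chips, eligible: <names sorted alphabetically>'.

Contributions: A=77, B=77, C=64, D=77, E=36
Folded: F
Pot levels (distinct totals of non-folded players): 36, 64, 77
Layer 1-36: 36 each from A, B, C, D, E = 36*5 = 180 chips; eligible A, B, C, D, E
Layer 37-64: 28 each from A, B, C, D = 28*4 = 112 chips; eligible A, B, C, D
Layer 65-77: 13 each from A, B, D = 13*3 = 39 chips; eligible A, B, D

Pot 1: 180 chips, eligible: A, B, C, D, E
Pot 2: 112 chips, eligible: A, B, C, D
Pot 3: 39 chips, eligible: A, B, D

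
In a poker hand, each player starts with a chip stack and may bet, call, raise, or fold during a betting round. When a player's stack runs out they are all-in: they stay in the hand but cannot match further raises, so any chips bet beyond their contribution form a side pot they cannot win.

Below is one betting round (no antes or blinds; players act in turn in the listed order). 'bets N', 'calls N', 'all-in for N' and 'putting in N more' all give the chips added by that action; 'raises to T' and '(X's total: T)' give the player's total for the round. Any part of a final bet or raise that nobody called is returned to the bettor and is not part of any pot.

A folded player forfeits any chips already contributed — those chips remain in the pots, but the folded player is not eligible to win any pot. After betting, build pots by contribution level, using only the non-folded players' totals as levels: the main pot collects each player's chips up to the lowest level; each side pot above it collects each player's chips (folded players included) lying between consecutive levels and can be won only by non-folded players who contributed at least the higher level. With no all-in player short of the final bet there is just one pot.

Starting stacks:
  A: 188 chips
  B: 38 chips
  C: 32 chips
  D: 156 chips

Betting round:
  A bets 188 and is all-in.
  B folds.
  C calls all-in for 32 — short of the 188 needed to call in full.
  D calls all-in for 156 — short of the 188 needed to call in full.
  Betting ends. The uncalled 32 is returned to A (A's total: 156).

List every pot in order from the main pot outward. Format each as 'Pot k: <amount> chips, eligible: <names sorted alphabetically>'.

Pot 1: 96 chips, eligible: A, C, D
Pot 2: 248 chips, eligible: A, D

Derivation:
Contributions (after 32 returned to A): A=156, C=32, D=156
Folded: B
Pot levels (distinct totals of non-folded players): 32, 156
Layer 1-32: 32 each from A, C, D = 32*3 = 96 chips; eligible A, C, D
Layer 33-156: 124 each from A, D = 124*2 = 248 chips; eligible A, D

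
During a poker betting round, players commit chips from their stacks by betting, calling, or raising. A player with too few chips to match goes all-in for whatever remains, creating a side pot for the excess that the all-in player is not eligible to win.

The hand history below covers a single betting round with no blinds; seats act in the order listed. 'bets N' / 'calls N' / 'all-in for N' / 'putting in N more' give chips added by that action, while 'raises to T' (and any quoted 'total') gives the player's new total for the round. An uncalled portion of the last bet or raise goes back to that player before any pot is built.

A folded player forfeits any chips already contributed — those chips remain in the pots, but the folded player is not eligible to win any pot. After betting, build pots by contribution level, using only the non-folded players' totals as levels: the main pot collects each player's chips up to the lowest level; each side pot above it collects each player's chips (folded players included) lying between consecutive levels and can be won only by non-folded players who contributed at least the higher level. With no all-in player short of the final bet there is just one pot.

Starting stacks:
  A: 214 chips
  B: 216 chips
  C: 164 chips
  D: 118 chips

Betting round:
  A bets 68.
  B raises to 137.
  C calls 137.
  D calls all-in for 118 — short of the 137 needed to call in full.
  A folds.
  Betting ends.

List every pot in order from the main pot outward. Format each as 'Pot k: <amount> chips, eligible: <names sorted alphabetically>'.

Contributions: A=68, B=137, C=137, D=118
Folded: A
Pot levels (distinct totals of non-folded players): 118, 137
Layer 1-118: A 68 + B 118 + C 118 + D 118 = 422 chips; eligible B, C, D
Layer 119-137: 19 each from B, C = 19*2 = 38 chips; eligible B, C

Pot 1: 422 chips, eligible: B, C, D
Pot 2: 38 chips, eligible: B, C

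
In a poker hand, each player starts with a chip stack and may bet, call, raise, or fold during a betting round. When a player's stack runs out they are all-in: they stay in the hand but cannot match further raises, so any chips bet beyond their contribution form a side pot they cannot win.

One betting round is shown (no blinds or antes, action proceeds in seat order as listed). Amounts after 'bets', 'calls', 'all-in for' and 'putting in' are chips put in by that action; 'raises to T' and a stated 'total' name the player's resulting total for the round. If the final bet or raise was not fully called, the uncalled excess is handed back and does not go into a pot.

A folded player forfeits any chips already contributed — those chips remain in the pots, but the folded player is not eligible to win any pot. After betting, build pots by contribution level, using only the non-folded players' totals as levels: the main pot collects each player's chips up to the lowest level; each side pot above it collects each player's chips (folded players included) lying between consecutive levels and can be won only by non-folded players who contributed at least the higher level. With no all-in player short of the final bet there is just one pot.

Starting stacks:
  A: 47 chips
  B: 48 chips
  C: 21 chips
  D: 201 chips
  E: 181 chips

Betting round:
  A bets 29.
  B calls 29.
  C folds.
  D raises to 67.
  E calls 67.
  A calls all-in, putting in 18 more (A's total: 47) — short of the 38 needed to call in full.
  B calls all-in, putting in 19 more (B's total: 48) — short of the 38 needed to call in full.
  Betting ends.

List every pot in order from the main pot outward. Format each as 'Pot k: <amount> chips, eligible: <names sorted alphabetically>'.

Pot 1: 188 chips, eligible: A, B, D, E
Pot 2: 3 chips, eligible: B, D, E
Pot 3: 38 chips, eligible: D, E

Derivation:
Contributions: A=47, B=48, D=67, E=67
Folded: C
Pot levels (distinct totals of non-folded players): 47, 48, 67
Layer 1-47: 47 each from A, B, D, E = 47*4 = 188 chips; eligible A, B, D, E
Layer 48-48: 1 each from B, D, E = 1*3 = 3 chips; eligible B, D, E
Layer 49-67: 19 each from D, E = 19*2 = 38 chips; eligible D, E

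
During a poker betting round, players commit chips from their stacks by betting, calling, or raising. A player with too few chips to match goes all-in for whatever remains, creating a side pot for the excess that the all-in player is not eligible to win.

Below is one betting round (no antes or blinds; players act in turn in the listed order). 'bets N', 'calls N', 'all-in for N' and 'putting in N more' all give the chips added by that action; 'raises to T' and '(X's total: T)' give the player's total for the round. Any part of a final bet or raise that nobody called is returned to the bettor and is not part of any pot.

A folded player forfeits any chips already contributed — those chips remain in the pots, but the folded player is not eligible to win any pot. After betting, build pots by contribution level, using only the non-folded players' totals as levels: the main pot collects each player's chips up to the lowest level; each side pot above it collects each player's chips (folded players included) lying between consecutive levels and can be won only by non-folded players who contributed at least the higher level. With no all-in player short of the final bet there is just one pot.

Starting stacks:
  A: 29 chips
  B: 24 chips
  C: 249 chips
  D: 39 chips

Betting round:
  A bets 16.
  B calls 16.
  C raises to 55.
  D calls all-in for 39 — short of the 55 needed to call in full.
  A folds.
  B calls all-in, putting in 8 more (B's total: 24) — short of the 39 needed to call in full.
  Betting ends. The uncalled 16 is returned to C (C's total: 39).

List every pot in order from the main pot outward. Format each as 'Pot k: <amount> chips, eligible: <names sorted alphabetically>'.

Contributions (after 16 returned to C): A=16, B=24, C=39, D=39
Folded: A
Pot levels (distinct totals of non-folded players): 24, 39
Layer 1-24: A 16 + B 24 + C 24 + D 24 = 88 chips; eligible B, C, D
Layer 25-39: 15 each from C, D = 15*2 = 30 chips; eligible C, D

Pot 1: 88 chips, eligible: B, C, D
Pot 2: 30 chips, eligible: C, D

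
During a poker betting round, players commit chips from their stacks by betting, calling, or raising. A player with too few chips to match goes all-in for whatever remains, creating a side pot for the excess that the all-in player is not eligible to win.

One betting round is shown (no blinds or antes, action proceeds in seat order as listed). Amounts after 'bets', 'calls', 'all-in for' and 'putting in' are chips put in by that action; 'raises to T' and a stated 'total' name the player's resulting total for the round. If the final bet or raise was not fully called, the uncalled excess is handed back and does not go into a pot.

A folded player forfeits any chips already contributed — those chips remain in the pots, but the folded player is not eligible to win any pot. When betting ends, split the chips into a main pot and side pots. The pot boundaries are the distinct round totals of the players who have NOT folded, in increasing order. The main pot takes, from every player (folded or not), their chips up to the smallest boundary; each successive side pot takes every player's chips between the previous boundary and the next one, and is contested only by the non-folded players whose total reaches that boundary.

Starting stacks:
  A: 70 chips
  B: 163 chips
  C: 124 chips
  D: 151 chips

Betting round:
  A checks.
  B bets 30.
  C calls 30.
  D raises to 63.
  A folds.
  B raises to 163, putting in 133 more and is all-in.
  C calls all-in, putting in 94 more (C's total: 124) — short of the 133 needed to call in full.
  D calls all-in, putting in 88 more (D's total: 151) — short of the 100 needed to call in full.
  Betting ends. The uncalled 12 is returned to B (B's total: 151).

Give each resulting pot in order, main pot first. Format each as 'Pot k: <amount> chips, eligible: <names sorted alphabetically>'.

Pot 1: 372 chips, eligible: B, C, D
Pot 2: 54 chips, eligible: B, D

Derivation:
Contributions (after 12 returned to B): B=151, C=124, D=151
Folded: A
Pot levels (distinct totals of non-folded players): 124, 151
Layer 1-124: 124 each from B, C, D = 124*3 = 372 chips; eligible B, C, D
Layer 125-151: 27 each from B, D = 27*2 = 54 chips; eligible B, D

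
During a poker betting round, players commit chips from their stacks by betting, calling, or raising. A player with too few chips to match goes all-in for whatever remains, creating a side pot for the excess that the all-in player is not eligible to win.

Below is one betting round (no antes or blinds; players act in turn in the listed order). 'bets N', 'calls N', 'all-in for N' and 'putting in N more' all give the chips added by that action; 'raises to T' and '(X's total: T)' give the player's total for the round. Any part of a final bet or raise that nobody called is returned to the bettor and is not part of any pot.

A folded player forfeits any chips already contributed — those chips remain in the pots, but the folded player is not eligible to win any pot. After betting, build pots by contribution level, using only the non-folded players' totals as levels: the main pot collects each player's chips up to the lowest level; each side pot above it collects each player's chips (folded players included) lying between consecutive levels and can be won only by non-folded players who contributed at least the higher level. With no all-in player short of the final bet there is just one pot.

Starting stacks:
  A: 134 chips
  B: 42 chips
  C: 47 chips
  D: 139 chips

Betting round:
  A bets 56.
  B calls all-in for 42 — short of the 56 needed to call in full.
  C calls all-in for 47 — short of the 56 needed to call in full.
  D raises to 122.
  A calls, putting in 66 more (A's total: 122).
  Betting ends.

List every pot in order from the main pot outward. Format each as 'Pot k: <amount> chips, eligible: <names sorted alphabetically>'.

Pot 1: 168 chips, eligible: A, B, C, D
Pot 2: 15 chips, eligible: A, C, D
Pot 3: 150 chips, eligible: A, D

Derivation:
Contributions: A=122, B=42, C=47, D=122
Pot levels (distinct totals of non-folded players): 42, 47, 122
Layer 1-42: 42 each from A, B, C, D = 42*4 = 168 chips; eligible A, B, C, D
Layer 43-47: 5 each from A, C, D = 5*3 = 15 chips; eligible A, C, D
Layer 48-122: 75 each from A, D = 75*2 = 150 chips; eligible A, D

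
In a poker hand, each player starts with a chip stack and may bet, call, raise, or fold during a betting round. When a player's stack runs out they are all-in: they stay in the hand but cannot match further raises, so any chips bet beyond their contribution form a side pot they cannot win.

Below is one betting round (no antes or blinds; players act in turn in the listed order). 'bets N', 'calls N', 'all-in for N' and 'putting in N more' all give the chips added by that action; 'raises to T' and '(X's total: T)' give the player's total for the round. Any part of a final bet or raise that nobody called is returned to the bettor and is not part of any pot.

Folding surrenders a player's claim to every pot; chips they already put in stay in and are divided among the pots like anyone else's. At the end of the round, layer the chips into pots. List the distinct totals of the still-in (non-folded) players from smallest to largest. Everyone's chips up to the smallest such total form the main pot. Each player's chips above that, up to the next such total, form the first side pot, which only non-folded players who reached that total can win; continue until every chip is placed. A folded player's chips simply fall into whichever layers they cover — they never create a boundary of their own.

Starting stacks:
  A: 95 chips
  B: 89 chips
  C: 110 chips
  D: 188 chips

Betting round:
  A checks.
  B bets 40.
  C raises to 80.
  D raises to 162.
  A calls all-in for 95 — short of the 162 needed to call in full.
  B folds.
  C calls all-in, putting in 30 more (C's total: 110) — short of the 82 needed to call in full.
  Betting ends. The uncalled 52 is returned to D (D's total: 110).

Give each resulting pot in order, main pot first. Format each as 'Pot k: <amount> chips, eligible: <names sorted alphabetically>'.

Pot 1: 325 chips, eligible: A, C, D
Pot 2: 30 chips, eligible: C, D

Derivation:
Contributions (after 52 returned to D): A=95, B=40, C=110, D=110
Folded: B
Pot levels (distinct totals of non-folded players): 95, 110
Layer 1-95: A 95 + B 40 + C 95 + D 95 = 325 chips; eligible A, C, D
Layer 96-110: 15 each from C, D = 15*2 = 30 chips; eligible C, D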